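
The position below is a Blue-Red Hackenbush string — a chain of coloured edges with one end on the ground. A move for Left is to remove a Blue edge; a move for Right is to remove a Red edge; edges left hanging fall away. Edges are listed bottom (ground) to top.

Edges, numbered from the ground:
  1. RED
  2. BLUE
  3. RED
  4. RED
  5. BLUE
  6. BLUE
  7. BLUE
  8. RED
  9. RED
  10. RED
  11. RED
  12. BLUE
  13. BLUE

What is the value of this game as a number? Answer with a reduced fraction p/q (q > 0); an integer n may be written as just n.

Recurse on prefixes of the 13-edge string RED BLUE RED RED BLUE BLUE BLUE RED RED RED RED BLUE BLUE:
g_1 [R]  L=[·]  R=[0]  ⇒ -1
g_2 [RB]  L=[-1]  R=[0]  ⇒ -1/2
g_3 [RBR]  L=[-1]  R=[-1/2, 0]  ⇒ -3/4
g_4 [RBRR]  L=[-1]  R=[-3/4, -1/2, 0]  ⇒ -7/8
g_5 [RBRRB]  L=[-1, -7/8]  R=[-3/4, -1/2, 0]  ⇒ -13/16
g_6 [RBRRBB]  L=[-1, -7/8, -13/16]  R=[-3/4, -1/2, 0]  ⇒ -25/32
g_7 [RBRRBBB]  L=[-1, -7/8, -13/16, -25/32]  R=[-3/4, -1/2, 0]  ⇒ -49/64
g_8 [RBRRBBBR]  L=[-1, -7/8, -13/16, -25/32]  R=[-49/64, -3/4, -1/2, 0]  ⇒ -99/128
g_9 [RBRRBBBRR]  L=[-1, -7/8, -13/16, -25/32]  R=[-99/128, -49/64, -3/4, -1/2, 0]  ⇒ -199/256
g_10 [RBRRBBBRRR]  L=[-1, -7/8, -13/16, -25/32]  R=[-199/256, -99/128, -49/64, -3/4, -1/2, 0]  ⇒ -399/512
g_11 [RBRRBBBRRRR]  L=[-1, -7/8, -13/16, -25/32]  R=[-399/512, -199/256, -99/128, -49/64, -3/4, -1/2, 0]  ⇒ -799/1024
g_12 [RBRRBBBRRRRB]  L=[-1, -7/8, -13/16, -25/32, -799/1024]  R=[-399/512, -199/256, -99/128, -49/64, -3/4, -1/2, 0]  ⇒ -1597/2048
g_13 [RBRRBBBRRRRBB]  L=[-1, -7/8, -13/16, -25/32, -799/1024, -1597/2048]  R=[-399/512, -199/256, -99/128, -49/64, -3/4, -1/2, 0]  ⇒ -3193/4096

-3193/4096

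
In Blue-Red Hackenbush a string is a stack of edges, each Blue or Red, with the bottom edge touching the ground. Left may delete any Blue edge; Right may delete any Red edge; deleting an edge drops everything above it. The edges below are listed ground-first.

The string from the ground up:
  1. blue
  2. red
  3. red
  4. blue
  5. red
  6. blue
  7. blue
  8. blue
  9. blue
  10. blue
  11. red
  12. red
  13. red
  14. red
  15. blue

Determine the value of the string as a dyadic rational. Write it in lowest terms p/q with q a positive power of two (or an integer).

6083/16384

value(b) = { 0 | · } → 1
value(br) = { 0 | 1 } → 1/2
value(brr) = { 0 | 1/2,1 } → 1/4
value(brrb) = { 0,1/4 | 1/2,1 } → 3/8
value(brrbr) = { 0,1/4 | 3/8,1/2,1 } → 5/16
value(brrbrb) = { 0,1/4,5/16 | 3/8,1/2,1 } → 11/32
value(brrbrbb) = { 0,1/4,5/16,11/32 | 3/8,1/2,1 } → 23/64
value(brrbrbbb) = { 0,1/4,5/16,11/32,23/64 | 3/8,1/2,1 } → 47/128
value(brrbrbbbb) = { 0,1/4,5/16,11/32,23/64,47/128 | 3/8,1/2,1 } → 95/256
value(brrbrbbbbb) = { 0,1/4,5/16,11/32,23/64,47/128,95/256 | 3/8,1/2,1 } → 191/512
value(brrbrbbbbbr) = { 0,1/4,5/16,11/32,23/64,47/128,95/256 | 191/512,3/8,1/2,1 } → 381/1024
value(brrbrbbbbbrr) = { 0,1/4,5/16,11/32,23/64,47/128,95/256 | 381/1024,191/512,3/8,1/2,1 } → 761/2048
value(brrbrbbbbbrrr) = { 0,1/4,5/16,11/32,23/64,47/128,95/256 | 761/2048,381/1024,191/512,3/8,1/2,1 } → 1521/4096
value(brrbrbbbbbrrrr) = { 0,1/4,5/16,11/32,23/64,47/128,95/256 | 1521/4096,761/2048,381/1024,191/512,3/8,1/2,1 } → 3041/8192
value(brrbrbbbbbrrrrb) = { 0,1/4,5/16,11/32,23/64,47/128,95/256,3041/8192 | 1521/4096,761/2048,381/1024,191/512,3/8,1/2,1 } → 6083/16384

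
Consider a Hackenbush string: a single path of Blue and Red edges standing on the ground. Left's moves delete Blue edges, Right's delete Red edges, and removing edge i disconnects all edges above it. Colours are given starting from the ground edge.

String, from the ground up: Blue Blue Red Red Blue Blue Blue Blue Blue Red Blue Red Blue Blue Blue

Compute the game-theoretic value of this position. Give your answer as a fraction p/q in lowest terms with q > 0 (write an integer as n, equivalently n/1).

12207/8192

Build g(s[:k]) for k = 1..15, string s = Blue Blue Red Red Blue Blue Blue Blue Blue Red Blue Red Blue Blue Blue.
B: Left { 0 }, Right { · } gives simplest 1
BB: Left { 0 1 }, Right { · } gives simplest 2
BBR: Left { 0 1 }, Right { 2 } gives simplest 3/2
BBRR: Left { 0 1 }, Right { 3/2 2 } gives simplest 5/4
BBRRB: Left { 0 1 5/4 }, Right { 3/2 2 } gives simplest 11/8
BBRRBB: Left { 0 1 5/4 11/8 }, Right { 3/2 2 } gives simplest 23/16
BBRRBBB: Left { 0 1 5/4 11/8 23/16 }, Right { 3/2 2 } gives simplest 47/32
BBRRBBBB: Left { 0 1 5/4 11/8 23/16 47/32 }, Right { 3/2 2 } gives simplest 95/64
BBRRBBBBB: Left { 0 1 5/4 11/8 23/16 47/32 95/64 }, Right { 3/2 2 } gives simplest 191/128
BBRRBBBBBR: Left { 0 1 5/4 11/8 23/16 47/32 95/64 }, Right { 191/128 3/2 2 } gives simplest 381/256
BBRRBBBBBRB: Left { 0 1 5/4 11/8 23/16 47/32 95/64 381/256 }, Right { 191/128 3/2 2 } gives simplest 763/512
BBRRBBBBBRBR: Left { 0 1 5/4 11/8 23/16 47/32 95/64 381/256 }, Right { 763/512 191/128 3/2 2 } gives simplest 1525/1024
BBRRBBBBBRBRB: Left { 0 1 5/4 11/8 23/16 47/32 95/64 381/256 1525/1024 }, Right { 763/512 191/128 3/2 2 } gives simplest 3051/2048
BBRRBBBBBRBRBB: Left { 0 1 5/4 11/8 23/16 47/32 95/64 381/256 1525/1024 3051/2048 }, Right { 763/512 191/128 3/2 2 } gives simplest 6103/4096
BBRRBBBBBRBRBBB: Left { 0 1 5/4 11/8 23/16 47/32 95/64 381/256 1525/1024 3051/2048 6103/4096 }, Right { 763/512 191/128 3/2 2 } gives simplest 12207/8192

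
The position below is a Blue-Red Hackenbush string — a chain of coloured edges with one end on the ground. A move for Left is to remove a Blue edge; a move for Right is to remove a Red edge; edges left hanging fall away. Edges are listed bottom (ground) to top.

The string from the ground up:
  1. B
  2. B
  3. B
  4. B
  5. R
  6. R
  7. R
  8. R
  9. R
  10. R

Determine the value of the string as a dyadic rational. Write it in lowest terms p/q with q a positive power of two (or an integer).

step 1: add B to get B; options L={ 0 } R={ — } => 1
step 2: add B to get BB; options L={ 0, 1 } R={ — } => 2
step 3: add B to get BBB; options L={ 0, 1, 2 } R={ — } => 3
step 4: add B to get BBBB; options L={ 0, 1, 2, 3 } R={ — } => 4
step 5: add R to get BBBBR; options L={ 0, 1, 2, 3 } R={ 4 } => 7/2
step 6: add R to get BBBBRR; options L={ 0, 1, 2, 3 } R={ 7/2, 4 } => 13/4
step 7: add R to get BBBBRRR; options L={ 0, 1, 2, 3 } R={ 13/4, 7/2, 4 } => 25/8
step 8: add R to get BBBBRRRR; options L={ 0, 1, 2, 3 } R={ 25/8, 13/4, 7/2, 4 } => 49/16
step 9: add R to get BBBBRRRRR; options L={ 0, 1, 2, 3 } R={ 49/16, 25/8, 13/4, 7/2, 4 } => 97/32
step 10: add R to get BBBBRRRRRR; options L={ 0, 1, 2, 3 } R={ 97/32, 49/16, 25/8, 13/4, 7/2, 4 } => 193/64

193/64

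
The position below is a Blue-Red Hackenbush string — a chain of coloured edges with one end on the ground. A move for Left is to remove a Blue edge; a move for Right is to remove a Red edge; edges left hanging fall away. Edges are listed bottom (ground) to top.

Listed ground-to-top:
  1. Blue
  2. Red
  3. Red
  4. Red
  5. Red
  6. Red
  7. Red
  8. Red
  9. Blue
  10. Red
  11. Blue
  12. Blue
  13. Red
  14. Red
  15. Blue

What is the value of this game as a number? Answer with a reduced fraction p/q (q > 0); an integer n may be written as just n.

179/16384

1 of 15 · B · max L 0 · min R +∞ = 1
2 of 15 · BR · max L 0 · min R 1 = 1/2
3 of 15 · BRR · max L 0 · min R 1/2 = 1/4
4 of 15 · BRRR · max L 0 · min R 1/4 = 1/8
5 of 15 · BRRRR · max L 0 · min R 1/8 = 1/16
6 of 15 · BRRRRR · max L 0 · min R 1/16 = 1/32
7 of 15 · BRRRRRR · max L 0 · min R 1/32 = 1/64
8 of 15 · BRRRRRRR · max L 0 · min R 1/64 = 1/128
9 of 15 · BRRRRRRRB · max L 1/128 · min R 1/64 = 3/256
10 of 15 · BRRRRRRRBR · max L 1/128 · min R 3/256 = 5/512
11 of 15 · BRRRRRRRBRB · max L 5/512 · min R 3/256 = 11/1024
12 of 15 · BRRRRRRRBRBB · max L 11/1024 · min R 3/256 = 23/2048
13 of 15 · BRRRRRRRBRBBR · max L 11/1024 · min R 23/2048 = 45/4096
14 of 15 · BRRRRRRRBRBBRR · max L 11/1024 · min R 45/4096 = 89/8192
15 of 15 · BRRRRRRRBRBBRRB · max L 89/8192 · min R 45/4096 = 179/16384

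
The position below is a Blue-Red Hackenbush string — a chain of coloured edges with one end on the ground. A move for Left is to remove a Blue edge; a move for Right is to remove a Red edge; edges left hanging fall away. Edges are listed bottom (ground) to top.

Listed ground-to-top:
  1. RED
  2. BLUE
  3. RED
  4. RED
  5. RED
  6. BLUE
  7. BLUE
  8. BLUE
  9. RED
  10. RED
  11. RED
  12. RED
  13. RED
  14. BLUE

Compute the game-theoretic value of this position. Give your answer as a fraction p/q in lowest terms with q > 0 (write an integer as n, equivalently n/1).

Build G(s[:k]) for k = 1..14, string s = RED BLUE RED RED RED BLUE BLUE BLUE RED RED RED RED RED BLUE.
G(R) = { · | 0 } so -1
G(RB) = { -1 | 0 } so -1/2
G(RBR) = { -1 | -1/2 0 } so -3/4
G(RBRR) = { -1 | -3/4 -1/2 0 } so -7/8
G(RBRRR) = { -1 | -7/8 -3/4 -1/2 0 } so -15/16
G(RBRRRB) = { -1 -15/16 | -7/8 -3/4 -1/2 0 } so -29/32
G(RBRRRBB) = { -1 -15/16 -29/32 | -7/8 -3/4 -1/2 0 } so -57/64
G(RBRRRBBB) = { -1 -15/16 -29/32 -57/64 | -7/8 -3/4 -1/2 0 } so -113/128
G(RBRRRBBBR) = { -1 -15/16 -29/32 -57/64 | -113/128 -7/8 -3/4 -1/2 0 } so -227/256
G(RBRRRBBBRR) = { -1 -15/16 -29/32 -57/64 | -227/256 -113/128 -7/8 -3/4 -1/2 0 } so -455/512
G(RBRRRBBBRRR) = { -1 -15/16 -29/32 -57/64 | -455/512 -227/256 -113/128 -7/8 -3/4 -1/2 0 } so -911/1024
G(RBRRRBBBRRRR) = { -1 -15/16 -29/32 -57/64 | -911/1024 -455/512 -227/256 -113/128 -7/8 -3/4 -1/2 0 } so -1823/2048
G(RBRRRBBBRRRRR) = { -1 -15/16 -29/32 -57/64 | -1823/2048 -911/1024 -455/512 -227/256 -113/128 -7/8 -3/4 -1/2 0 } so -3647/4096
G(RBRRRBBBRRRRRB) = { -1 -15/16 -29/32 -57/64 -3647/4096 | -1823/2048 -911/1024 -455/512 -227/256 -113/128 -7/8 -3/4 -1/2 0 } so -7293/8192

-7293/8192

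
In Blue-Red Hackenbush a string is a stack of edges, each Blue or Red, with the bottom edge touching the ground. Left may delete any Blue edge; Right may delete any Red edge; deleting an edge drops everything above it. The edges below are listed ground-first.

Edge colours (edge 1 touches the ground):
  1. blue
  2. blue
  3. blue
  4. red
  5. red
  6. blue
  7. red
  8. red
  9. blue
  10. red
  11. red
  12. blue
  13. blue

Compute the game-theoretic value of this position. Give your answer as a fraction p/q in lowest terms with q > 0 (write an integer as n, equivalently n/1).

2343/1024

Prefix values for blue blue blue red red blue red red blue red red blue blue via {L|R} + simplicity:
edge 1 of 13 (blue): { 0 | (no moves) } -> 1
edge 2 of 13 (blue): { 0,1 | (no moves) } -> 2
edge 3 of 13 (blue): { 0,1,2 | (no moves) } -> 3
edge 4 of 13 (red): { 0,1,2 | 3 } -> 5/2
edge 5 of 13 (red): { 0,1,2 | 5/2,3 } -> 9/4
edge 6 of 13 (blue): { 0,1,2,9/4 | 5/2,3 } -> 19/8
edge 7 of 13 (red): { 0,1,2,9/4 | 19/8,5/2,3 } -> 37/16
edge 8 of 13 (red): { 0,1,2,9/4 | 37/16,19/8,5/2,3 } -> 73/32
edge 9 of 13 (blue): { 0,1,2,9/4,73/32 | 37/16,19/8,5/2,3 } -> 147/64
edge 10 of 13 (red): { 0,1,2,9/4,73/32 | 147/64,37/16,19/8,5/2,3 } -> 293/128
edge 11 of 13 (red): { 0,1,2,9/4,73/32 | 293/128,147/64,37/16,19/8,5/2,3 } -> 585/256
edge 12 of 13 (blue): { 0,1,2,9/4,73/32,585/256 | 293/128,147/64,37/16,19/8,5/2,3 } -> 1171/512
edge 13 of 13 (blue): { 0,1,2,9/4,73/32,585/256,1171/512 | 293/128,147/64,37/16,19/8,5/2,3 } -> 2343/1024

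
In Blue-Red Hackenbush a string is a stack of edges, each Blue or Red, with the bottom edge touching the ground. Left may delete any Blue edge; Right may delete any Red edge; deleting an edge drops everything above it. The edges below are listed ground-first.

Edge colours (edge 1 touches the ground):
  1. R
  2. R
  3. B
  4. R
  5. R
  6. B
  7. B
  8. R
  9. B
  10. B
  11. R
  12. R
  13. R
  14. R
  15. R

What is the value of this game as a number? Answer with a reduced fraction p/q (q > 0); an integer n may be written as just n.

-14655/8192

Build G(s[:k]) for k = 1..15, string s = R R B R R B B R B B R R R R R.
G(R) = { none | 0 } = -1
G(RR) = { none | -1 0 } = -2
G(RRB) = { -2 | -1 0 } = -3/2
G(RRBR) = { -2 | -3/2 -1 0 } = -7/4
G(RRBRR) = { -2 | -7/4 -3/2 -1 0 } = -15/8
G(RRBRRB) = { -2 -15/8 | -7/4 -3/2 -1 0 } = -29/16
G(RRBRRBB) = { -2 -15/8 -29/16 | -7/4 -3/2 -1 0 } = -57/32
G(RRBRRBBR) = { -2 -15/8 -29/16 | -57/32 -7/4 -3/2 -1 0 } = -115/64
G(RRBRRBBRB) = { -2 -15/8 -29/16 -115/64 | -57/32 -7/4 -3/2 -1 0 } = -229/128
G(RRBRRBBRBB) = { -2 -15/8 -29/16 -115/64 -229/128 | -57/32 -7/4 -3/2 -1 0 } = -457/256
G(RRBRRBBRBBR) = { -2 -15/8 -29/16 -115/64 -229/128 | -457/256 -57/32 -7/4 -3/2 -1 0 } = -915/512
G(RRBRRBBRBBRR) = { -2 -15/8 -29/16 -115/64 -229/128 | -915/512 -457/256 -57/32 -7/4 -3/2 -1 0 } = -1831/1024
G(RRBRRBBRBBRRR) = { -2 -15/8 -29/16 -115/64 -229/128 | -1831/1024 -915/512 -457/256 -57/32 -7/4 -3/2 -1 0 } = -3663/2048
G(RRBRRBBRBBRRRR) = { -2 -15/8 -29/16 -115/64 -229/128 | -3663/2048 -1831/1024 -915/512 -457/256 -57/32 -7/4 -3/2 -1 0 } = -7327/4096
G(RRBRRBBRBBRRRRR) = { -2 -15/8 -29/16 -115/64 -229/128 | -7327/4096 -3663/2048 -1831/1024 -915/512 -457/256 -57/32 -7/4 -3/2 -1 0 } = -14655/8192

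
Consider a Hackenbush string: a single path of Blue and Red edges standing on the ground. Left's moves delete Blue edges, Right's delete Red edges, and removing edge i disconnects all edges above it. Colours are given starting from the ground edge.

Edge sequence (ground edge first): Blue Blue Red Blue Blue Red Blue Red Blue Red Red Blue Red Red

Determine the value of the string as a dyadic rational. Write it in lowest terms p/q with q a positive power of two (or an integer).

Prefix values for Blue Blue Red Blue Blue Red Blue Red Blue Red Red Blue Red Red via {L|R} + simplicity:
value_1 [B]  L=[0]  R=[—]  gives 1
value_2 [BB]  L=[0,1]  R=[—]  gives 2
value_3 [BBR]  L=[0,1]  R=[2]  gives 3/2
value_4 [BBRB]  L=[0,1,3/2]  R=[2]  gives 7/4
value_5 [BBRBB]  L=[0,1,3/2,7/4]  R=[2]  gives 15/8
value_6 [BBRBBR]  L=[0,1,3/2,7/4]  R=[15/8,2]  gives 29/16
value_7 [BBRBBRB]  L=[0,1,3/2,7/4,29/16]  R=[15/8,2]  gives 59/32
value_8 [BBRBBRBR]  L=[0,1,3/2,7/4,29/16]  R=[59/32,15/8,2]  gives 117/64
value_9 [BBRBBRBRB]  L=[0,1,3/2,7/4,29/16,117/64]  R=[59/32,15/8,2]  gives 235/128
value_10 [BBRBBRBRBR]  L=[0,1,3/2,7/4,29/16,117/64]  R=[235/128,59/32,15/8,2]  gives 469/256
value_11 [BBRBBRBRBRR]  L=[0,1,3/2,7/4,29/16,117/64]  R=[469/256,235/128,59/32,15/8,2]  gives 937/512
value_12 [BBRBBRBRBRRB]  L=[0,1,3/2,7/4,29/16,117/64,937/512]  R=[469/256,235/128,59/32,15/8,2]  gives 1875/1024
value_13 [BBRBBRBRBRRBR]  L=[0,1,3/2,7/4,29/16,117/64,937/512]  R=[1875/1024,469/256,235/128,59/32,15/8,2]  gives 3749/2048
value_14 [BBRBBRBRBRRBRR]  L=[0,1,3/2,7/4,29/16,117/64,937/512]  R=[3749/2048,1875/1024,469/256,235/128,59/32,15/8,2]  gives 7497/4096

7497/4096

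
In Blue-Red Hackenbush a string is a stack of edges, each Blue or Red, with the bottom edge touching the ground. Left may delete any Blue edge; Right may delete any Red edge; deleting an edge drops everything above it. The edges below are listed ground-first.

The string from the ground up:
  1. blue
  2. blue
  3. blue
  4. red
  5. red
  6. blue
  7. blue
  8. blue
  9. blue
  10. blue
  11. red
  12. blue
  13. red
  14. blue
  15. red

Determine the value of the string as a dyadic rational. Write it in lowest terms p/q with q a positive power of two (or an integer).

10197/4096

Recurse on prefixes of the 15-edge string blue blue blue red red blue blue blue blue blue red blue red blue red:
edge 1 of 15 (blue): { 0 |  } = 1
edge 2 of 15 (blue): { 0; 1 |  } = 2
edge 3 of 15 (blue): { 0; 1; 2 |  } = 3
edge 4 of 15 (red): { 0; 1; 2 | 3 } = 5/2
edge 5 of 15 (red): { 0; 1; 2 | 5/2; 3 } = 9/4
edge 6 of 15 (blue): { 0; 1; 2; 9/4 | 5/2; 3 } = 19/8
edge 7 of 15 (blue): { 0; 1; 2; 9/4; 19/8 | 5/2; 3 } = 39/16
edge 8 of 15 (blue): { 0; 1; 2; 9/4; 19/8; 39/16 | 5/2; 3 } = 79/32
edge 9 of 15 (blue): { 0; 1; 2; 9/4; 19/8; 39/16; 79/32 | 5/2; 3 } = 159/64
edge 10 of 15 (blue): { 0; 1; 2; 9/4; 19/8; 39/16; 79/32; 159/64 | 5/2; 3 } = 319/128
edge 11 of 15 (red): { 0; 1; 2; 9/4; 19/8; 39/16; 79/32; 159/64 | 319/128; 5/2; 3 } = 637/256
edge 12 of 15 (blue): { 0; 1; 2; 9/4; 19/8; 39/16; 79/32; 159/64; 637/256 | 319/128; 5/2; 3 } = 1275/512
edge 13 of 15 (red): { 0; 1; 2; 9/4; 19/8; 39/16; 79/32; 159/64; 637/256 | 1275/512; 319/128; 5/2; 3 } = 2549/1024
edge 14 of 15 (blue): { 0; 1; 2; 9/4; 19/8; 39/16; 79/32; 159/64; 637/256; 2549/1024 | 1275/512; 319/128; 5/2; 3 } = 5099/2048
edge 15 of 15 (red): { 0; 1; 2; 9/4; 19/8; 39/16; 79/32; 159/64; 637/256; 2549/1024 | 5099/2048; 1275/512; 319/128; 5/2; 3 } = 10197/4096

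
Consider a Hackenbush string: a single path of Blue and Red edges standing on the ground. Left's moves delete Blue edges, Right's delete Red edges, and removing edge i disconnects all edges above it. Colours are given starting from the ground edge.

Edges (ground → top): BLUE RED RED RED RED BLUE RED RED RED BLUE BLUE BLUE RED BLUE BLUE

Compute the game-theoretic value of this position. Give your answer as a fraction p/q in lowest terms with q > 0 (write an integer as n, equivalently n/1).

B: Left { 0 }, Right {  } → simplest 1
BR: Left { 0 }, Right { 1 } → simplest 1/2
BRR: Left { 0 }, Right { 1/2; 1 } → simplest 1/4
BRRR: Left { 0 }, Right { 1/4; 1/2; 1 } → simplest 1/8
BRRRR: Left { 0 }, Right { 1/8; 1/4; 1/2; 1 } → simplest 1/16
BRRRRB: Left { 0; 1/16 }, Right { 1/8; 1/4; 1/2; 1 } → simplest 3/32
BRRRRBR: Left { 0; 1/16 }, Right { 3/32; 1/8; 1/4; 1/2; 1 } → simplest 5/64
BRRRRBRR: Left { 0; 1/16 }, Right { 5/64; 3/32; 1/8; 1/4; 1/2; 1 } → simplest 9/128
BRRRRBRRR: Left { 0; 1/16 }, Right { 9/128; 5/64; 3/32; 1/8; 1/4; 1/2; 1 } → simplest 17/256
BRRRRBRRRB: Left { 0; 1/16; 17/256 }, Right { 9/128; 5/64; 3/32; 1/8; 1/4; 1/2; 1 } → simplest 35/512
BRRRRBRRRBB: Left { 0; 1/16; 17/256; 35/512 }, Right { 9/128; 5/64; 3/32; 1/8; 1/4; 1/2; 1 } → simplest 71/1024
BRRRRBRRRBBB: Left { 0; 1/16; 17/256; 35/512; 71/1024 }, Right { 9/128; 5/64; 3/32; 1/8; 1/4; 1/2; 1 } → simplest 143/2048
BRRRRBRRRBBBR: Left { 0; 1/16; 17/256; 35/512; 71/1024 }, Right { 143/2048; 9/128; 5/64; 3/32; 1/8; 1/4; 1/2; 1 } → simplest 285/4096
BRRRRBRRRBBBRB: Left { 0; 1/16; 17/256; 35/512; 71/1024; 285/4096 }, Right { 143/2048; 9/128; 5/64; 3/32; 1/8; 1/4; 1/2; 1 } → simplest 571/8192
BRRRRBRRRBBBRBB: Left { 0; 1/16; 17/256; 35/512; 71/1024; 285/4096; 571/8192 }, Right { 143/2048; 9/128; 5/64; 3/32; 1/8; 1/4; 1/2; 1 } → simplest 1143/16384

1143/16384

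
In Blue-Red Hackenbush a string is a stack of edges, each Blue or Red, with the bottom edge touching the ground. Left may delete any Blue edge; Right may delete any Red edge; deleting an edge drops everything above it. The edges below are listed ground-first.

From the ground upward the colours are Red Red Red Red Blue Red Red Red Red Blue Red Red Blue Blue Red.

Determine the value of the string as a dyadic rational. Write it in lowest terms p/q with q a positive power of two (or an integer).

-8115/2048

step 1: add Red to get R; options L={ ∅ } R={ 0 } -> -1
step 2: add Red to get RR; options L={ ∅ } R={ -1; 0 } -> -2
step 3: add Red to get RRR; options L={ ∅ } R={ -2; -1; 0 } -> -3
step 4: add Red to get RRRR; options L={ ∅ } R={ -3; -2; -1; 0 } -> -4
step 5: add Blue to get RRRRB; options L={ -4 } R={ -3; -2; -1; 0 } -> -7/2
step 6: add Red to get RRRRBR; options L={ -4 } R={ -7/2; -3; -2; -1; 0 } -> -15/4
step 7: add Red to get RRRRBRR; options L={ -4 } R={ -15/4; -7/2; -3; -2; -1; 0 } -> -31/8
step 8: add Red to get RRRRBRRR; options L={ -4 } R={ -31/8; -15/4; -7/2; -3; -2; -1; 0 } -> -63/16
step 9: add Red to get RRRRBRRRR; options L={ -4 } R={ -63/16; -31/8; -15/4; -7/2; -3; -2; -1; 0 } -> -127/32
step 10: add Blue to get RRRRBRRRRB; options L={ -4; -127/32 } R={ -63/16; -31/8; -15/4; -7/2; -3; -2; -1; 0 } -> -253/64
step 11: add Red to get RRRRBRRRRBR; options L={ -4; -127/32 } R={ -253/64; -63/16; -31/8; -15/4; -7/2; -3; -2; -1; 0 } -> -507/128
step 12: add Red to get RRRRBRRRRBRR; options L={ -4; -127/32 } R={ -507/128; -253/64; -63/16; -31/8; -15/4; -7/2; -3; -2; -1; 0 } -> -1015/256
step 13: add Blue to get RRRRBRRRRBRRB; options L={ -4; -127/32; -1015/256 } R={ -507/128; -253/64; -63/16; -31/8; -15/4; -7/2; -3; -2; -1; 0 } -> -2029/512
step 14: add Blue to get RRRRBRRRRBRRBB; options L={ -4; -127/32; -1015/256; -2029/512 } R={ -507/128; -253/64; -63/16; -31/8; -15/4; -7/2; -3; -2; -1; 0 } -> -4057/1024
step 15: add Red to get RRRRBRRRRBRRBBR; options L={ -4; -127/32; -1015/256; -2029/512 } R={ -4057/1024; -507/128; -253/64; -63/16; -31/8; -15/4; -7/2; -3; -2; -1; 0 } -> -8115/2048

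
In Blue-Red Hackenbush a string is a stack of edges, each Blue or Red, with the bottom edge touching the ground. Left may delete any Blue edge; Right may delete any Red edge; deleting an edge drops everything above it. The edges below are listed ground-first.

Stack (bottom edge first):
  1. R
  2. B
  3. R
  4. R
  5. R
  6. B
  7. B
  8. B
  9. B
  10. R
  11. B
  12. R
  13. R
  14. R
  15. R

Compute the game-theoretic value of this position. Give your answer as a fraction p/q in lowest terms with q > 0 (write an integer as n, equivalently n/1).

-14431/16384

step 1: add R to get R; options L={ — } R={ 0 } so -1
step 2: add B to get RB; options L={ -1 } R={ 0 } so -1/2
step 3: add R to get RBR; options L={ -1 } R={ -1/2 0 } so -3/4
step 4: add R to get RBRR; options L={ -1 } R={ -3/4 -1/2 0 } so -7/8
step 5: add R to get RBRRR; options L={ -1 } R={ -7/8 -3/4 -1/2 0 } so -15/16
step 6: add B to get RBRRRB; options L={ -1 -15/16 } R={ -7/8 -3/4 -1/2 0 } so -29/32
step 7: add B to get RBRRRBB; options L={ -1 -15/16 -29/32 } R={ -7/8 -3/4 -1/2 0 } so -57/64
step 8: add B to get RBRRRBBB; options L={ -1 -15/16 -29/32 -57/64 } R={ -7/8 -3/4 -1/2 0 } so -113/128
step 9: add B to get RBRRRBBBB; options L={ -1 -15/16 -29/32 -57/64 -113/128 } R={ -7/8 -3/4 -1/2 0 } so -225/256
step 10: add R to get RBRRRBBBBR; options L={ -1 -15/16 -29/32 -57/64 -113/128 } R={ -225/256 -7/8 -3/4 -1/2 0 } so -451/512
step 11: add B to get RBRRRBBBBRB; options L={ -1 -15/16 -29/32 -57/64 -113/128 -451/512 } R={ -225/256 -7/8 -3/4 -1/2 0 } so -901/1024
step 12: add R to get RBRRRBBBBRBR; options L={ -1 -15/16 -29/32 -57/64 -113/128 -451/512 } R={ -901/1024 -225/256 -7/8 -3/4 -1/2 0 } so -1803/2048
step 13: add R to get RBRRRBBBBRBRR; options L={ -1 -15/16 -29/32 -57/64 -113/128 -451/512 } R={ -1803/2048 -901/1024 -225/256 -7/8 -3/4 -1/2 0 } so -3607/4096
step 14: add R to get RBRRRBBBBRBRRR; options L={ -1 -15/16 -29/32 -57/64 -113/128 -451/512 } R={ -3607/4096 -1803/2048 -901/1024 -225/256 -7/8 -3/4 -1/2 0 } so -7215/8192
step 15: add R to get RBRRRBBBBRBRRRR; options L={ -1 -15/16 -29/32 -57/64 -113/128 -451/512 } R={ -7215/8192 -3607/4096 -1803/2048 -901/1024 -225/256 -7/8 -3/4 -1/2 0 } so -14431/16384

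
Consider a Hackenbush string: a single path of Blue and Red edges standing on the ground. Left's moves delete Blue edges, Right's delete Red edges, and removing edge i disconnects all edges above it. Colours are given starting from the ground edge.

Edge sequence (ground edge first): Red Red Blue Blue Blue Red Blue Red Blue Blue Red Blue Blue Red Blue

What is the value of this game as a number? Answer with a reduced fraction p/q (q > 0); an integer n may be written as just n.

-9509/8192

Recurse on prefixes of the 15-edge string Red Red Blue Blue Blue Red Blue Red Blue Blue Red Blue Blue Red Blue:
edge 1 of 15 (Red): { (no moves) | 0 } so -1
edge 2 of 15 (Red): { (no moves) | -1; 0 } so -2
edge 3 of 15 (Blue): { -2 | -1; 0 } so -3/2
edge 4 of 15 (Blue): { -2; -3/2 | -1; 0 } so -5/4
edge 5 of 15 (Blue): { -2; -3/2; -5/4 | -1; 0 } so -9/8
edge 6 of 15 (Red): { -2; -3/2; -5/4 | -9/8; -1; 0 } so -19/16
edge 7 of 15 (Blue): { -2; -3/2; -5/4; -19/16 | -9/8; -1; 0 } so -37/32
edge 8 of 15 (Red): { -2; -3/2; -5/4; -19/16 | -37/32; -9/8; -1; 0 } so -75/64
edge 9 of 15 (Blue): { -2; -3/2; -5/4; -19/16; -75/64 | -37/32; -9/8; -1; 0 } so -149/128
edge 10 of 15 (Blue): { -2; -3/2; -5/4; -19/16; -75/64; -149/128 | -37/32; -9/8; -1; 0 } so -297/256
edge 11 of 15 (Red): { -2; -3/2; -5/4; -19/16; -75/64; -149/128 | -297/256; -37/32; -9/8; -1; 0 } so -595/512
edge 12 of 15 (Blue): { -2; -3/2; -5/4; -19/16; -75/64; -149/128; -595/512 | -297/256; -37/32; -9/8; -1; 0 } so -1189/1024
edge 13 of 15 (Blue): { -2; -3/2; -5/4; -19/16; -75/64; -149/128; -595/512; -1189/1024 | -297/256; -37/32; -9/8; -1; 0 } so -2377/2048
edge 14 of 15 (Red): { -2; -3/2; -5/4; -19/16; -75/64; -149/128; -595/512; -1189/1024 | -2377/2048; -297/256; -37/32; -9/8; -1; 0 } so -4755/4096
edge 15 of 15 (Blue): { -2; -3/2; -5/4; -19/16; -75/64; -149/128; -595/512; -1189/1024; -4755/4096 | -2377/2048; -297/256; -37/32; -9/8; -1; 0 } so -9509/8192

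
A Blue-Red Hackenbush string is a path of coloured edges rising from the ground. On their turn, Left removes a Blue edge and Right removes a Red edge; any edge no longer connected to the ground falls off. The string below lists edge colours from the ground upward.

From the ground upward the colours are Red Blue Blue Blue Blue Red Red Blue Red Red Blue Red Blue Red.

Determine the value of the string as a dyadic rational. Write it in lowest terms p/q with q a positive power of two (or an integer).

-875/8192

Prefix values for Red Blue Blue Blue Blue Red Red Blue Red Red Blue Red Blue Red via {L|R} + simplicity:
R: Left { none }, Right { 0 } => simplest -1
RB: Left { -1 }, Right { 0 } => simplest -1/2
RBB: Left { -1 -1/2 }, Right { 0 } => simplest -1/4
RBBB: Left { -1 -1/2 -1/4 }, Right { 0 } => simplest -1/8
RBBBB: Left { -1 -1/2 -1/4 -1/8 }, Right { 0 } => simplest -1/16
RBBBBR: Left { -1 -1/2 -1/4 -1/8 }, Right { -1/16 0 } => simplest -3/32
RBBBBRR: Left { -1 -1/2 -1/4 -1/8 }, Right { -3/32 -1/16 0 } => simplest -7/64
RBBBBRRB: Left { -1 -1/2 -1/4 -1/8 -7/64 }, Right { -3/32 -1/16 0 } => simplest -13/128
RBBBBRRBR: Left { -1 -1/2 -1/4 -1/8 -7/64 }, Right { -13/128 -3/32 -1/16 0 } => simplest -27/256
RBBBBRRBRR: Left { -1 -1/2 -1/4 -1/8 -7/64 }, Right { -27/256 -13/128 -3/32 -1/16 0 } => simplest -55/512
RBBBBRRBRRB: Left { -1 -1/2 -1/4 -1/8 -7/64 -55/512 }, Right { -27/256 -13/128 -3/32 -1/16 0 } => simplest -109/1024
RBBBBRRBRRBR: Left { -1 -1/2 -1/4 -1/8 -7/64 -55/512 }, Right { -109/1024 -27/256 -13/128 -3/32 -1/16 0 } => simplest -219/2048
RBBBBRRBRRBRB: Left { -1 -1/2 -1/4 -1/8 -7/64 -55/512 -219/2048 }, Right { -109/1024 -27/256 -13/128 -3/32 -1/16 0 } => simplest -437/4096
RBBBBRRBRRBRBR: Left { -1 -1/2 -1/4 -1/8 -7/64 -55/512 -219/2048 }, Right { -437/4096 -109/1024 -27/256 -13/128 -3/32 -1/16 0 } => simplest -875/8192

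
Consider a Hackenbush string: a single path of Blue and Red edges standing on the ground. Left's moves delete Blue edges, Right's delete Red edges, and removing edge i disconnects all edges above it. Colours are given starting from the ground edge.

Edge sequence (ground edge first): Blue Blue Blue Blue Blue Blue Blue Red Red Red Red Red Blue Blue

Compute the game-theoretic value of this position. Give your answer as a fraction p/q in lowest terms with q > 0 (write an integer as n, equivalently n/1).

Build v(s[:k]) for k = 1..14, string s = Blue Blue Blue Blue Blue Blue Blue Red Red Red Red Red Blue Blue.
step 1: add Blue to get B; options L={ 0 } R={ · } = 1
step 2: add Blue to get BB; options L={ 0; 1 } R={ · } = 2
step 3: add Blue to get BBB; options L={ 0; 1; 2 } R={ · } = 3
step 4: add Blue to get BBBB; options L={ 0; 1; 2; 3 } R={ · } = 4
step 5: add Blue to get BBBBB; options L={ 0; 1; 2; 3; 4 } R={ · } = 5
step 6: add Blue to get BBBBBB; options L={ 0; 1; 2; 3; 4; 5 } R={ · } = 6
step 7: add Blue to get BBBBBBB; options L={ 0; 1; 2; 3; 4; 5; 6 } R={ · } = 7
step 8: add Red to get BBBBBBBR; options L={ 0; 1; 2; 3; 4; 5; 6 } R={ 7 } = 13/2
step 9: add Red to get BBBBBBBRR; options L={ 0; 1; 2; 3; 4; 5; 6 } R={ 13/2; 7 } = 25/4
step 10: add Red to get BBBBBBBRRR; options L={ 0; 1; 2; 3; 4; 5; 6 } R={ 25/4; 13/2; 7 } = 49/8
step 11: add Red to get BBBBBBBRRRR; options L={ 0; 1; 2; 3; 4; 5; 6 } R={ 49/8; 25/4; 13/2; 7 } = 97/16
step 12: add Red to get BBBBBBBRRRRR; options L={ 0; 1; 2; 3; 4; 5; 6 } R={ 97/16; 49/8; 25/4; 13/2; 7 } = 193/32
step 13: add Blue to get BBBBBBBRRRRRB; options L={ 0; 1; 2; 3; 4; 5; 6; 193/32 } R={ 97/16; 49/8; 25/4; 13/2; 7 } = 387/64
step 14: add Blue to get BBBBBBBRRRRRBB; options L={ 0; 1; 2; 3; 4; 5; 6; 193/32; 387/64 } R={ 97/16; 49/8; 25/4; 13/2; 7 } = 775/128

775/128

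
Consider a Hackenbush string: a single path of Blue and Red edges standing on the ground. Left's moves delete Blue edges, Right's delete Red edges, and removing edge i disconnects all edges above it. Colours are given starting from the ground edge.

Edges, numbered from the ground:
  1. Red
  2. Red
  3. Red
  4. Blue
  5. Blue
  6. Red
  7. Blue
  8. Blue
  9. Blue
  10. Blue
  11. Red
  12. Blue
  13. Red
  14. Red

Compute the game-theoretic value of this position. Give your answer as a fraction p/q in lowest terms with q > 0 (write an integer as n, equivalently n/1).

Build v(s[:k]) for k = 1..14, string s = Red Red Red Blue Blue Red Blue Blue Blue Blue Red Blue Red Red.
step 1: add Red to get R; options L={ · } R={ 0 } so -1
step 2: add Red to get RR; options L={ · } R={ -1, 0 } so -2
step 3: add Red to get RRR; options L={ · } R={ -2, -1, 0 } so -3
step 4: add Blue to get RRRB; options L={ -3 } R={ -2, -1, 0 } so -5/2
step 5: add Blue to get RRRBB; options L={ -3, -5/2 } R={ -2, -1, 0 } so -9/4
step 6: add Red to get RRRBBR; options L={ -3, -5/2 } R={ -9/4, -2, -1, 0 } so -19/8
step 7: add Blue to get RRRBBRB; options L={ -3, -5/2, -19/8 } R={ -9/4, -2, -1, 0 } so -37/16
step 8: add Blue to get RRRBBRBB; options L={ -3, -5/2, -19/8, -37/16 } R={ -9/4, -2, -1, 0 } so -73/32
step 9: add Blue to get RRRBBRBBB; options L={ -3, -5/2, -19/8, -37/16, -73/32 } R={ -9/4, -2, -1, 0 } so -145/64
step 10: add Blue to get RRRBBRBBBB; options L={ -3, -5/2, -19/8, -37/16, -73/32, -145/64 } R={ -9/4, -2, -1, 0 } so -289/128
step 11: add Red to get RRRBBRBBBBR; options L={ -3, -5/2, -19/8, -37/16, -73/32, -145/64 } R={ -289/128, -9/4, -2, -1, 0 } so -579/256
step 12: add Blue to get RRRBBRBBBBRB; options L={ -3, -5/2, -19/8, -37/16, -73/32, -145/64, -579/256 } R={ -289/128, -9/4, -2, -1, 0 } so -1157/512
step 13: add Red to get RRRBBRBBBBRBR; options L={ -3, -5/2, -19/8, -37/16, -73/32, -145/64, -579/256 } R={ -1157/512, -289/128, -9/4, -2, -1, 0 } so -2315/1024
step 14: add Red to get RRRBBRBBBBRBRR; options L={ -3, -5/2, -19/8, -37/16, -73/32, -145/64, -579/256 } R={ -2315/1024, -1157/512, -289/128, -9/4, -2, -1, 0 } so -4631/2048

-4631/2048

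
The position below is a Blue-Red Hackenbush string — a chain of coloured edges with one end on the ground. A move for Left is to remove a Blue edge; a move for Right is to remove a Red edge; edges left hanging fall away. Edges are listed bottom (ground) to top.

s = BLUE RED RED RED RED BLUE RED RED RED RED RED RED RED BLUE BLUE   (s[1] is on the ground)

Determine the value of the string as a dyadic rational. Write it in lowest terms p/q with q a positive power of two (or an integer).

1031/16384

B: Left { 0 }, Right {  } — simplest 1
BR: Left { 0 }, Right { 1 } — simplest 1/2
BRR: Left { 0 }, Right { 1/2, 1 } — simplest 1/4
BRRR: Left { 0 }, Right { 1/4, 1/2, 1 } — simplest 1/8
BRRRR: Left { 0 }, Right { 1/8, 1/4, 1/2, 1 } — simplest 1/16
BRRRRB: Left { 0, 1/16 }, Right { 1/8, 1/4, 1/2, 1 } — simplest 3/32
BRRRRBR: Left { 0, 1/16 }, Right { 3/32, 1/8, 1/4, 1/2, 1 } — simplest 5/64
BRRRRBRR: Left { 0, 1/16 }, Right { 5/64, 3/32, 1/8, 1/4, 1/2, 1 } — simplest 9/128
BRRRRBRRR: Left { 0, 1/16 }, Right { 9/128, 5/64, 3/32, 1/8, 1/4, 1/2, 1 } — simplest 17/256
BRRRRBRRRR: Left { 0, 1/16 }, Right { 17/256, 9/128, 5/64, 3/32, 1/8, 1/4, 1/2, 1 } — simplest 33/512
BRRRRBRRRRR: Left { 0, 1/16 }, Right { 33/512, 17/256, 9/128, 5/64, 3/32, 1/8, 1/4, 1/2, 1 } — simplest 65/1024
BRRRRBRRRRRR: Left { 0, 1/16 }, Right { 65/1024, 33/512, 17/256, 9/128, 5/64, 3/32, 1/8, 1/4, 1/2, 1 } — simplest 129/2048
BRRRRBRRRRRRR: Left { 0, 1/16 }, Right { 129/2048, 65/1024, 33/512, 17/256, 9/128, 5/64, 3/32, 1/8, 1/4, 1/2, 1 } — simplest 257/4096
BRRRRBRRRRRRRB: Left { 0, 1/16, 257/4096 }, Right { 129/2048, 65/1024, 33/512, 17/256, 9/128, 5/64, 3/32, 1/8, 1/4, 1/2, 1 } — simplest 515/8192
BRRRRBRRRRRRRBB: Left { 0, 1/16, 257/4096, 515/8192 }, Right { 129/2048, 65/1024, 33/512, 17/256, 9/128, 5/64, 3/32, 1/8, 1/4, 1/2, 1 } — simplest 1031/16384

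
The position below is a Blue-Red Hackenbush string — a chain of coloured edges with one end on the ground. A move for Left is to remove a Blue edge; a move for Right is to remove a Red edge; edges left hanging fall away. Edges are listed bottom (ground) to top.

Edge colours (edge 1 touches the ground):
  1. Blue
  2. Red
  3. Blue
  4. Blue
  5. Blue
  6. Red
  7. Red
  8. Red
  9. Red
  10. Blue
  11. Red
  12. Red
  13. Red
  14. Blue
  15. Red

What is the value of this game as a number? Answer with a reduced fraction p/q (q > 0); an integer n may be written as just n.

Recurse on prefixes of the 15-edge string Blue Red Blue Blue Blue Red Red Red Red Blue Red Red Red Blue Red:
g_1 [B]  L=[0]  R=[·]  -> 1
g_2 [BR]  L=[0]  R=[1]  -> 1/2
g_3 [BRB]  L=[0 1/2]  R=[1]  -> 3/4
g_4 [BRBB]  L=[0 1/2 3/4]  R=[1]  -> 7/8
g_5 [BRBBB]  L=[0 1/2 3/4 7/8]  R=[1]  -> 15/16
g_6 [BRBBBR]  L=[0 1/2 3/4 7/8]  R=[15/16 1]  -> 29/32
g_7 [BRBBBRR]  L=[0 1/2 3/4 7/8]  R=[29/32 15/16 1]  -> 57/64
g_8 [BRBBBRRR]  L=[0 1/2 3/4 7/8]  R=[57/64 29/32 15/16 1]  -> 113/128
g_9 [BRBBBRRRR]  L=[0 1/2 3/4 7/8]  R=[113/128 57/64 29/32 15/16 1]  -> 225/256
g_10 [BRBBBRRRRB]  L=[0 1/2 3/4 7/8 225/256]  R=[113/128 57/64 29/32 15/16 1]  -> 451/512
g_11 [BRBBBRRRRBR]  L=[0 1/2 3/4 7/8 225/256]  R=[451/512 113/128 57/64 29/32 15/16 1]  -> 901/1024
g_12 [BRBBBRRRRBRR]  L=[0 1/2 3/4 7/8 225/256]  R=[901/1024 451/512 113/128 57/64 29/32 15/16 1]  -> 1801/2048
g_13 [BRBBBRRRRBRRR]  L=[0 1/2 3/4 7/8 225/256]  R=[1801/2048 901/1024 451/512 113/128 57/64 29/32 15/16 1]  -> 3601/4096
g_14 [BRBBBRRRRBRRRB]  L=[0 1/2 3/4 7/8 225/256 3601/4096]  R=[1801/2048 901/1024 451/512 113/128 57/64 29/32 15/16 1]  -> 7203/8192
g_15 [BRBBBRRRRBRRRBR]  L=[0 1/2 3/4 7/8 225/256 3601/4096]  R=[7203/8192 1801/2048 901/1024 451/512 113/128 57/64 29/32 15/16 1]  -> 14405/16384

14405/16384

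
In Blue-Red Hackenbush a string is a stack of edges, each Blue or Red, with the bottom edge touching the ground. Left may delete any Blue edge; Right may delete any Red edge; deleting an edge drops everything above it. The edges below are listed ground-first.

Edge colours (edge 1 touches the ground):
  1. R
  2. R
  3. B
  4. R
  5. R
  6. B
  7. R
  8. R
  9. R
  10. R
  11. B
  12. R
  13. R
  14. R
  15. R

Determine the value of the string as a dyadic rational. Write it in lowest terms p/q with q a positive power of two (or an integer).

-15327/8192

Build value(s[:k]) for k = 1..15, string s = R R B R R B R R R R B R R R R.
step 1: add R to get R; options L={ ∅ } R={ 0 } so -1
step 2: add R to get RR; options L={ ∅ } R={ -1, 0 } so -2
step 3: add B to get RRB; options L={ -2 } R={ -1, 0 } so -3/2
step 4: add R to get RRBR; options L={ -2 } R={ -3/2, -1, 0 } so -7/4
step 5: add R to get RRBRR; options L={ -2 } R={ -7/4, -3/2, -1, 0 } so -15/8
step 6: add B to get RRBRRB; options L={ -2, -15/8 } R={ -7/4, -3/2, -1, 0 } so -29/16
step 7: add R to get RRBRRBR; options L={ -2, -15/8 } R={ -29/16, -7/4, -3/2, -1, 0 } so -59/32
step 8: add R to get RRBRRBRR; options L={ -2, -15/8 } R={ -59/32, -29/16, -7/4, -3/2, -1, 0 } so -119/64
step 9: add R to get RRBRRBRRR; options L={ -2, -15/8 } R={ -119/64, -59/32, -29/16, -7/4, -3/2, -1, 0 } so -239/128
step 10: add R to get RRBRRBRRRR; options L={ -2, -15/8 } R={ -239/128, -119/64, -59/32, -29/16, -7/4, -3/2, -1, 0 } so -479/256
step 11: add B to get RRBRRBRRRRB; options L={ -2, -15/8, -479/256 } R={ -239/128, -119/64, -59/32, -29/16, -7/4, -3/2, -1, 0 } so -957/512
step 12: add R to get RRBRRBRRRRBR; options L={ -2, -15/8, -479/256 } R={ -957/512, -239/128, -119/64, -59/32, -29/16, -7/4, -3/2, -1, 0 } so -1915/1024
step 13: add R to get RRBRRBRRRRBRR; options L={ -2, -15/8, -479/256 } R={ -1915/1024, -957/512, -239/128, -119/64, -59/32, -29/16, -7/4, -3/2, -1, 0 } so -3831/2048
step 14: add R to get RRBRRBRRRRBRRR; options L={ -2, -15/8, -479/256 } R={ -3831/2048, -1915/1024, -957/512, -239/128, -119/64, -59/32, -29/16, -7/4, -3/2, -1, 0 } so -7663/4096
step 15: add R to get RRBRRBRRRRBRRRR; options L={ -2, -15/8, -479/256 } R={ -7663/4096, -3831/2048, -1915/1024, -957/512, -239/128, -119/64, -59/32, -29/16, -7/4, -3/2, -1, 0 } so -15327/8192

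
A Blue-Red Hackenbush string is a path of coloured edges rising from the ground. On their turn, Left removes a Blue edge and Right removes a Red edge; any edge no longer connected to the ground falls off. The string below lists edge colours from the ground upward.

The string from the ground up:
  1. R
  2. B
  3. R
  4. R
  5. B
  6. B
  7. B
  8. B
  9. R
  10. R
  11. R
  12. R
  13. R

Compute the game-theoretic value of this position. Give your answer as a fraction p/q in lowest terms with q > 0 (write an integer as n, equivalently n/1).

Prefix values for R B R R B B B B R R R R R via {L|R} + simplicity:
edge 1 of 13 (R): { ∅ | 0 } => -1
edge 2 of 13 (B): { -1 | 0 } => -1/2
edge 3 of 13 (R): { -1 | -1/2,0 } => -3/4
edge 4 of 13 (R): { -1 | -3/4,-1/2,0 } => -7/8
edge 5 of 13 (B): { -1,-7/8 | -3/4,-1/2,0 } => -13/16
edge 6 of 13 (B): { -1,-7/8,-13/16 | -3/4,-1/2,0 } => -25/32
edge 7 of 13 (B): { -1,-7/8,-13/16,-25/32 | -3/4,-1/2,0 } => -49/64
edge 8 of 13 (B): { -1,-7/8,-13/16,-25/32,-49/64 | -3/4,-1/2,0 } => -97/128
edge 9 of 13 (R): { -1,-7/8,-13/16,-25/32,-49/64 | -97/128,-3/4,-1/2,0 } => -195/256
edge 10 of 13 (R): { -1,-7/8,-13/16,-25/32,-49/64 | -195/256,-97/128,-3/4,-1/2,0 } => -391/512
edge 11 of 13 (R): { -1,-7/8,-13/16,-25/32,-49/64 | -391/512,-195/256,-97/128,-3/4,-1/2,0 } => -783/1024
edge 12 of 13 (R): { -1,-7/8,-13/16,-25/32,-49/64 | -783/1024,-391/512,-195/256,-97/128,-3/4,-1/2,0 } => -1567/2048
edge 13 of 13 (R): { -1,-7/8,-13/16,-25/32,-49/64 | -1567/2048,-783/1024,-391/512,-195/256,-97/128,-3/4,-1/2,0 } => -3135/4096

-3135/4096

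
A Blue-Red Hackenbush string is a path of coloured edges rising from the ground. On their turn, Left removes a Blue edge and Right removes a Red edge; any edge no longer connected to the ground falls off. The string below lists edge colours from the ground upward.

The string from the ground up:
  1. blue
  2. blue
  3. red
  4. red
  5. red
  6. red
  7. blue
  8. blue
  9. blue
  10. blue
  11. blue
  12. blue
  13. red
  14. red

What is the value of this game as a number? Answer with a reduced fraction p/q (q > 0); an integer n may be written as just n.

b: Left { 0 }, Right { · } ⇒ simplest 1
bb: Left { 0 1 }, Right { · } ⇒ simplest 2
bbr: Left { 0 1 }, Right { 2 } ⇒ simplest 3/2
bbrr: Left { 0 1 }, Right { 3/2 2 } ⇒ simplest 5/4
bbrrr: Left { 0 1 }, Right { 5/4 3/2 2 } ⇒ simplest 9/8
bbrrrr: Left { 0 1 }, Right { 9/8 5/4 3/2 2 } ⇒ simplest 17/16
bbrrrrb: Left { 0 1 17/16 }, Right { 9/8 5/4 3/2 2 } ⇒ simplest 35/32
bbrrrrbb: Left { 0 1 17/16 35/32 }, Right { 9/8 5/4 3/2 2 } ⇒ simplest 71/64
bbrrrrbbb: Left { 0 1 17/16 35/32 71/64 }, Right { 9/8 5/4 3/2 2 } ⇒ simplest 143/128
bbrrrrbbbb: Left { 0 1 17/16 35/32 71/64 143/128 }, Right { 9/8 5/4 3/2 2 } ⇒ simplest 287/256
bbrrrrbbbbb: Left { 0 1 17/16 35/32 71/64 143/128 287/256 }, Right { 9/8 5/4 3/2 2 } ⇒ simplest 575/512
bbrrrrbbbbbb: Left { 0 1 17/16 35/32 71/64 143/128 287/256 575/512 }, Right { 9/8 5/4 3/2 2 } ⇒ simplest 1151/1024
bbrrrrbbbbbbr: Left { 0 1 17/16 35/32 71/64 143/128 287/256 575/512 }, Right { 1151/1024 9/8 5/4 3/2 2 } ⇒ simplest 2301/2048
bbrrrrbbbbbbrr: Left { 0 1 17/16 35/32 71/64 143/128 287/256 575/512 }, Right { 2301/2048 1151/1024 9/8 5/4 3/2 2 } ⇒ simplest 4601/4096

4601/4096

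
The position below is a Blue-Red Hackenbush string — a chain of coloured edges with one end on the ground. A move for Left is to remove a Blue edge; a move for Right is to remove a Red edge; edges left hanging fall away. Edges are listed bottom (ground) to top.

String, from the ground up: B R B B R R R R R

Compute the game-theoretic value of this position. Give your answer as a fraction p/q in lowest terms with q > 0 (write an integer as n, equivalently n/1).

193/256

Recurse on prefixes of the 9-edge string B R B B R R R R R:
edge 1 of 9 (B): { 0 | — } — 1
edge 2 of 9 (R): { 0 | 1 } — 1/2
edge 3 of 9 (B): { 0 1/2 | 1 } — 3/4
edge 4 of 9 (B): { 0 1/2 3/4 | 1 } — 7/8
edge 5 of 9 (R): { 0 1/2 3/4 | 7/8 1 } — 13/16
edge 6 of 9 (R): { 0 1/2 3/4 | 13/16 7/8 1 } — 25/32
edge 7 of 9 (R): { 0 1/2 3/4 | 25/32 13/16 7/8 1 } — 49/64
edge 8 of 9 (R): { 0 1/2 3/4 | 49/64 25/32 13/16 7/8 1 } — 97/128
edge 9 of 9 (R): { 0 1/2 3/4 | 97/128 49/64 25/32 13/16 7/8 1 } — 193/256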